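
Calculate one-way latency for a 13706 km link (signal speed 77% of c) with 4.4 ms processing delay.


Speed = 0.77 * 3e5 km/s = 231000 km/s
Propagation delay = 13706 / 231000 = 0.0593 s = 59.3333 ms
Processing delay = 4.4 ms
Total one-way latency = 63.7333 ms


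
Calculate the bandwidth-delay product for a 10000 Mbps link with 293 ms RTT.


BDP = bandwidth * RTT
= 10000 Mbps * 293 ms
= 10000 * 1e6 * 293 / 1000 bits
= 2930000000 bits
= 366250000 bytes
= 357666.0156 KB
BDP = 2930000000 bits (366250000 bytes)


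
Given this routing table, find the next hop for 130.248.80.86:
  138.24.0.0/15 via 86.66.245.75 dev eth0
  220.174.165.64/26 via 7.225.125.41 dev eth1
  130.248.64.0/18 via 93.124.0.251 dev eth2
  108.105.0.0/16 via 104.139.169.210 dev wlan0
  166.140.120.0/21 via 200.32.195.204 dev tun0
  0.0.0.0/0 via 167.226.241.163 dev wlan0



Longest prefix match for 130.248.80.86:
  /15 138.24.0.0: no
  /26 220.174.165.64: no
  /18 130.248.64.0: MATCH
  /16 108.105.0.0: no
  /21 166.140.120.0: no
  /0 0.0.0.0: MATCH
Selected: next-hop 93.124.0.251 via eth2 (matched /18)


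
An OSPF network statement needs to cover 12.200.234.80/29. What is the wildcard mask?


Subnet mask: 255.255.255.248
Wildcard = 255.255.255.255 - subnet mask
255 - 255 = 0
255 - 255 = 0
255 - 255 = 0
255 - 248 = 7
Wildcard: 0.0.0.7


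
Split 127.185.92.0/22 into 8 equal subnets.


New prefix = 22 + 3 = 25
Each subnet has 128 addresses
  127.185.92.0/25
  127.185.92.128/25
  127.185.93.0/25
  127.185.93.128/25
  127.185.94.0/25
  127.185.94.128/25
  127.185.95.0/25
  127.185.95.128/25
Subnets: 127.185.92.0/25, 127.185.92.128/25, 127.185.93.0/25, 127.185.93.128/25, 127.185.94.0/25, 127.185.94.128/25, 127.185.95.0/25, 127.185.95.128/25


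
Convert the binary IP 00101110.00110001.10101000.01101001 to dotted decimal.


00101110 = 46
00110001 = 49
10101000 = 168
01101001 = 105
IP: 46.49.168.105


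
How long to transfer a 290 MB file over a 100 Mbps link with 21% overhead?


Effective throughput = 100 * (1 - 21/100) = 79 Mbps
File size in Mb = 290 * 8 = 2320 Mb
Time = 2320 / 79
Time = 29.3671 seconds


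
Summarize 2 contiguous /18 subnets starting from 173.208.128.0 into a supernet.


Original prefix: /18
Number of subnets: 2 = 2^1
New prefix = 18 - 1 = 17
Supernet: 173.208.128.0/17


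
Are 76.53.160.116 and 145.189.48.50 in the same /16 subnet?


Mask: 255.255.0.0
76.53.160.116 AND mask = 76.53.0.0
145.189.48.50 AND mask = 145.189.0.0
No, different subnets (76.53.0.0 vs 145.189.0.0)


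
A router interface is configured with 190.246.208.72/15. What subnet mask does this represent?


/15 means 15 network bits, 17 host bits
Binary: 11111111111111100000000000000000
Mask: 255.254.0.0


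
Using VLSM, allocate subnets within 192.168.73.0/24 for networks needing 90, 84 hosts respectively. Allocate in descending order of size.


90 hosts -> /25 (126 usable): 192.168.73.0/25
84 hosts -> /25 (126 usable): 192.168.73.128/25
Allocation: 192.168.73.0/25 (90 hosts, 126 usable); 192.168.73.128/25 (84 hosts, 126 usable)


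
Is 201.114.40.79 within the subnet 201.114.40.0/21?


Subnet network: 201.114.40.0
Test IP AND mask: 201.114.40.0
Yes, 201.114.40.79 is in 201.114.40.0/21


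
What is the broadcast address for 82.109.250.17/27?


Network: 82.109.250.0/27
Host bits = 5
Set all host bits to 1:
Broadcast: 82.109.250.31


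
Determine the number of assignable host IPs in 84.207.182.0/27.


Host bits = 32 - 27 = 5
Total addresses = 2^5 = 32
Usable = total - 2 (network and broadcast)
Usable hosts: 30


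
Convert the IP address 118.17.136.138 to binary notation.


118 = 01110110
17 = 00010001
136 = 10001000
138 = 10001010
Binary: 01110110.00010001.10001000.10001010


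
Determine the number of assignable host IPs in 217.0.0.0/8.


Host bits = 32 - 8 = 24
Total addresses = 2^24 = 16777216
Usable = total - 2 (network and broadcast)
Usable hosts: 16777214


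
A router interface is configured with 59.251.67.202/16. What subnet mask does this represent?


/16 means 16 network bits, 16 host bits
Binary: 11111111111111110000000000000000
Mask: 255.255.0.0


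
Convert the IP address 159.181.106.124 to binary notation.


159 = 10011111
181 = 10110101
106 = 01101010
124 = 01111100
Binary: 10011111.10110101.01101010.01111100


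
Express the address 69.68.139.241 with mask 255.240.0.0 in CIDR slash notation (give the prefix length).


Binary: 11111111.11110000.00000000.00000000
Count leading 1s
Prefix: /12


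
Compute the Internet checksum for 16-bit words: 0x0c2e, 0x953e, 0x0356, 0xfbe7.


Sum all words (with carry folding):
+ 0x0c2e = 0x0c2e
+ 0x953e = 0xa16c
+ 0x0356 = 0xa4c2
+ 0xfbe7 = 0xa0aa
One's complement: ~0xa0aa
Checksum = 0x5f55


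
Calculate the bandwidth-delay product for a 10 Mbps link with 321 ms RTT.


BDP = bandwidth * RTT
= 10 Mbps * 321 ms
= 10 * 1e6 * 321 / 1000 bits
= 3210000 bits
= 401250 bytes
= 391.8457 KB
BDP = 3210000 bits (401250 bytes)


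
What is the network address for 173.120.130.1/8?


IP:   10101101.01111000.10000010.00000001
Mask: 11111111.00000000.00000000.00000000
AND operation:
Net:  10101101.00000000.00000000.00000000
Network: 173.0.0.0/8


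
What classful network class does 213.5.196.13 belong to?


First octet: 213
Binary: 11010101
110xxxxx -> Class C (192-223)
Class C, default mask 255.255.255.0 (/24)


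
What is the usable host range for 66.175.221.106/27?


Network: 66.175.221.96
Broadcast: 66.175.221.127
First usable = network + 1
Last usable = broadcast - 1
Range: 66.175.221.97 to 66.175.221.126


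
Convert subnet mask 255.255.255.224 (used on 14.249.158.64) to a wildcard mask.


Subnet mask: 255.255.255.224
Wildcard = 255.255.255.255 - subnet mask
255 - 255 = 0
255 - 255 = 0
255 - 255 = 0
255 - 224 = 31
Wildcard: 0.0.0.31


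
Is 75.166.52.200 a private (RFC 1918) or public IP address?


RFC 1918 private ranges:
  10.0.0.0/8 (10.0.0.0 - 10.255.255.255)
  172.16.0.0/12 (172.16.0.0 - 172.31.255.255)
  192.168.0.0/16 (192.168.0.0 - 192.168.255.255)
Public (not in any RFC 1918 range)


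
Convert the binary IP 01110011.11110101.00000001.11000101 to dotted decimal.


01110011 = 115
11110101 = 245
00000001 = 1
11000101 = 197
IP: 115.245.1.197


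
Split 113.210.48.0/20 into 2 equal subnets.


New prefix = 20 + 1 = 21
Each subnet has 2048 addresses
  113.210.48.0/21
  113.210.56.0/21
Subnets: 113.210.48.0/21, 113.210.56.0/21


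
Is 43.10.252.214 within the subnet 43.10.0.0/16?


Subnet network: 43.10.0.0
Test IP AND mask: 43.10.0.0
Yes, 43.10.252.214 is in 43.10.0.0/16


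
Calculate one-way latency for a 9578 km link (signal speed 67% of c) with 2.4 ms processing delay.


Speed = 0.67 * 3e5 km/s = 201000 km/s
Propagation delay = 9578 / 201000 = 0.0477 s = 47.6517 ms
Processing delay = 2.4 ms
Total one-way latency = 50.0517 ms


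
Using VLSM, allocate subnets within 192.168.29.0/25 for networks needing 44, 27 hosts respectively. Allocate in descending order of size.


44 hosts -> /26 (62 usable): 192.168.29.0/26
27 hosts -> /27 (30 usable): 192.168.29.64/27
Allocation: 192.168.29.0/26 (44 hosts, 62 usable); 192.168.29.64/27 (27 hosts, 30 usable)


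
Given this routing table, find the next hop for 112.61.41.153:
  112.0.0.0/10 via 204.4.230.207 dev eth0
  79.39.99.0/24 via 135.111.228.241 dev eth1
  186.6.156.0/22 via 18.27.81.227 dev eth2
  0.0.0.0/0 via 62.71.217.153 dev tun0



Longest prefix match for 112.61.41.153:
  /10 112.0.0.0: MATCH
  /24 79.39.99.0: no
  /22 186.6.156.0: no
  /0 0.0.0.0: MATCH
Selected: next-hop 204.4.230.207 via eth0 (matched /10)


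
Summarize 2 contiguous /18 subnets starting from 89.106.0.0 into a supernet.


Original prefix: /18
Number of subnets: 2 = 2^1
New prefix = 18 - 1 = 17
Supernet: 89.106.0.0/17


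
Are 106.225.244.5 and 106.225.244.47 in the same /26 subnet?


Mask: 255.255.255.192
106.225.244.5 AND mask = 106.225.244.0
106.225.244.47 AND mask = 106.225.244.0
Yes, same subnet (106.225.244.0)


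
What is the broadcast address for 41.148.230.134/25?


Network: 41.148.230.128/25
Host bits = 7
Set all host bits to 1:
Broadcast: 41.148.230.255


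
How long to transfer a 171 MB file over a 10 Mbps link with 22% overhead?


Effective throughput = 10 * (1 - 22/100) = 7.8 Mbps
File size in Mb = 171 * 8 = 1368 Mb
Time = 1368 / 7.8
Time = 175.3846 seconds


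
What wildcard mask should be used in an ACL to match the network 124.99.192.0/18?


Subnet mask: 255.255.192.0
Wildcard = 255.255.255.255 - subnet mask
255 - 255 = 0
255 - 255 = 0
255 - 192 = 63
255 - 0 = 255
Wildcard: 0.0.63.255


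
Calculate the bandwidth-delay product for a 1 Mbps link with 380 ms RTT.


BDP = bandwidth * RTT
= 1 Mbps * 380 ms
= 1 * 1e6 * 380 / 1000 bits
= 380000 bits
= 47500 bytes
= 46.3867 KB
BDP = 380000 bits (47500 bytes)


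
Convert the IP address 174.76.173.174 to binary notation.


174 = 10101110
76 = 01001100
173 = 10101101
174 = 10101110
Binary: 10101110.01001100.10101101.10101110


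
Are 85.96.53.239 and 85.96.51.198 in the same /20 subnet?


Mask: 255.255.240.0
85.96.53.239 AND mask = 85.96.48.0
85.96.51.198 AND mask = 85.96.48.0
Yes, same subnet (85.96.48.0)


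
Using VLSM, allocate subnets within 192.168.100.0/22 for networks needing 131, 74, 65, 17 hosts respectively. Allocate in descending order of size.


131 hosts -> /24 (254 usable): 192.168.100.0/24
74 hosts -> /25 (126 usable): 192.168.101.0/25
65 hosts -> /25 (126 usable): 192.168.101.128/25
17 hosts -> /27 (30 usable): 192.168.102.0/27
Allocation: 192.168.100.0/24 (131 hosts, 254 usable); 192.168.101.0/25 (74 hosts, 126 usable); 192.168.101.128/25 (65 hosts, 126 usable); 192.168.102.0/27 (17 hosts, 30 usable)


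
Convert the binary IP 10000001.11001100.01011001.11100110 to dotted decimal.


10000001 = 129
11001100 = 204
01011001 = 89
11100110 = 230
IP: 129.204.89.230


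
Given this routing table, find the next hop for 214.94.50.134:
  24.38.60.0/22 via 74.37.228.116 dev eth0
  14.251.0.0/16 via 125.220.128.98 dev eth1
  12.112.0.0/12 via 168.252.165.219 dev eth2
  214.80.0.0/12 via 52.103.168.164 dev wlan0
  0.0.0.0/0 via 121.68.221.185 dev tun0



Longest prefix match for 214.94.50.134:
  /22 24.38.60.0: no
  /16 14.251.0.0: no
  /12 12.112.0.0: no
  /12 214.80.0.0: MATCH
  /0 0.0.0.0: MATCH
Selected: next-hop 52.103.168.164 via wlan0 (matched /12)


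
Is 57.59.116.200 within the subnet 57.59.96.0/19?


Subnet network: 57.59.96.0
Test IP AND mask: 57.59.96.0
Yes, 57.59.116.200 is in 57.59.96.0/19


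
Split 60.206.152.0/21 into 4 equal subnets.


New prefix = 21 + 2 = 23
Each subnet has 512 addresses
  60.206.152.0/23
  60.206.154.0/23
  60.206.156.0/23
  60.206.158.0/23
Subnets: 60.206.152.0/23, 60.206.154.0/23, 60.206.156.0/23, 60.206.158.0/23


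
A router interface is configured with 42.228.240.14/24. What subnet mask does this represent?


/24 means 24 network bits, 8 host bits
Binary: 11111111111111111111111100000000
Mask: 255.255.255.0


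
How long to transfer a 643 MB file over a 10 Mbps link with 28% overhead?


Effective throughput = 10 * (1 - 28/100) = 7.2 Mbps
File size in Mb = 643 * 8 = 5144 Mb
Time = 5144 / 7.2
Time = 714.4444 seconds


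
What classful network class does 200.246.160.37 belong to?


First octet: 200
Binary: 11001000
110xxxxx -> Class C (192-223)
Class C, default mask 255.255.255.0 (/24)


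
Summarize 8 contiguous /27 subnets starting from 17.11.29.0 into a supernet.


Original prefix: /27
Number of subnets: 8 = 2^3
New prefix = 27 - 3 = 24
Supernet: 17.11.29.0/24


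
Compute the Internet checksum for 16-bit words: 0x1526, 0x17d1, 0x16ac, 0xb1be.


Sum all words (with carry folding):
+ 0x1526 = 0x1526
+ 0x17d1 = 0x2cf7
+ 0x16ac = 0x43a3
+ 0xb1be = 0xf561
One's complement: ~0xf561
Checksum = 0x0a9e


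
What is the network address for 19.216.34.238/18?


IP:   00010011.11011000.00100010.11101110
Mask: 11111111.11111111.11000000.00000000
AND operation:
Net:  00010011.11011000.00000000.00000000
Network: 19.216.0.0/18


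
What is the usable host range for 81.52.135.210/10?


Network: 81.0.0.0
Broadcast: 81.63.255.255
First usable = network + 1
Last usable = broadcast - 1
Range: 81.0.0.1 to 81.63.255.254


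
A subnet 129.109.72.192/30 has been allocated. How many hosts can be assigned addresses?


Host bits = 32 - 30 = 2
Total addresses = 2^2 = 4
Usable = total - 2 (network and broadcast)
Usable hosts: 2


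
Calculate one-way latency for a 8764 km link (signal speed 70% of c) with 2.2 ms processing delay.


Speed = 0.7 * 3e5 km/s = 210000 km/s
Propagation delay = 8764 / 210000 = 0.0417 s = 41.7333 ms
Processing delay = 2.2 ms
Total one-way latency = 43.9333 ms


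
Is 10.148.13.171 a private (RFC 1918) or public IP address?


RFC 1918 private ranges:
  10.0.0.0/8 (10.0.0.0 - 10.255.255.255)
  172.16.0.0/12 (172.16.0.0 - 172.31.255.255)
  192.168.0.0/16 (192.168.0.0 - 192.168.255.255)
Private (in 10.0.0.0/8)


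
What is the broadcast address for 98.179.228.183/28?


Network: 98.179.228.176/28
Host bits = 4
Set all host bits to 1:
Broadcast: 98.179.228.191


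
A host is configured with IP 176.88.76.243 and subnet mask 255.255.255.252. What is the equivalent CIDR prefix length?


Binary: 11111111.11111111.11111111.11111100
Count leading 1s
Prefix: /30


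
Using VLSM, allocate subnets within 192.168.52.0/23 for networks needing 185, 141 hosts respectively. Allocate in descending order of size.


185 hosts -> /24 (254 usable): 192.168.52.0/24
141 hosts -> /24 (254 usable): 192.168.53.0/24
Allocation: 192.168.52.0/24 (185 hosts, 254 usable); 192.168.53.0/24 (141 hosts, 254 usable)


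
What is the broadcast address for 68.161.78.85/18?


Network: 68.161.64.0/18
Host bits = 14
Set all host bits to 1:
Broadcast: 68.161.127.255


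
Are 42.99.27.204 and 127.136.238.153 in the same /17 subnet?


Mask: 255.255.128.0
42.99.27.204 AND mask = 42.99.0.0
127.136.238.153 AND mask = 127.136.128.0
No, different subnets (42.99.0.0 vs 127.136.128.0)


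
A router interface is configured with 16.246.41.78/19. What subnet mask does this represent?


/19 means 19 network bits, 13 host bits
Binary: 11111111111111111110000000000000
Mask: 255.255.224.0


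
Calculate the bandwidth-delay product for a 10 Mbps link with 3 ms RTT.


BDP = bandwidth * RTT
= 10 Mbps * 3 ms
= 10 * 1e6 * 3 / 1000 bits
= 30000 bits
= 3750 bytes
= 3.6621 KB
BDP = 30000 bits (3750 bytes)


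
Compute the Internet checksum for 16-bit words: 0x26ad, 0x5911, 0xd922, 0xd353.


Sum all words (with carry folding):
+ 0x26ad = 0x26ad
+ 0x5911 = 0x7fbe
+ 0xd922 = 0x58e1
+ 0xd353 = 0x2c35
One's complement: ~0x2c35
Checksum = 0xd3ca


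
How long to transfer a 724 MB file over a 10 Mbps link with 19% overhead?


Effective throughput = 10 * (1 - 19/100) = 8.1 Mbps
File size in Mb = 724 * 8 = 5792 Mb
Time = 5792 / 8.1
Time = 715.0617 seconds


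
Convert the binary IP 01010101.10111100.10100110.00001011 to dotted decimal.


01010101 = 85
10111100 = 188
10100110 = 166
00001011 = 11
IP: 85.188.166.11


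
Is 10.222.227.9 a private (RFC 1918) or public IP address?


RFC 1918 private ranges:
  10.0.0.0/8 (10.0.0.0 - 10.255.255.255)
  172.16.0.0/12 (172.16.0.0 - 172.31.255.255)
  192.168.0.0/16 (192.168.0.0 - 192.168.255.255)
Private (in 10.0.0.0/8)


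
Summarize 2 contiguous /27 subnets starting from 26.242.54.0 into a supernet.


Original prefix: /27
Number of subnets: 2 = 2^1
New prefix = 27 - 1 = 26
Supernet: 26.242.54.0/26


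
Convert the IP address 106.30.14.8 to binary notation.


106 = 01101010
30 = 00011110
14 = 00001110
8 = 00001000
Binary: 01101010.00011110.00001110.00001000


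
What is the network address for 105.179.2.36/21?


IP:   01101001.10110011.00000010.00100100
Mask: 11111111.11111111.11111000.00000000
AND operation:
Net:  01101001.10110011.00000000.00000000
Network: 105.179.0.0/21


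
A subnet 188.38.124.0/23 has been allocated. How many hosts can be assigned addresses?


Host bits = 32 - 23 = 9
Total addresses = 2^9 = 512
Usable = total - 2 (network and broadcast)
Usable hosts: 510


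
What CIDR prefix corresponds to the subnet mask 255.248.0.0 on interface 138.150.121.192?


Binary: 11111111.11111000.00000000.00000000
Count leading 1s
Prefix: /13


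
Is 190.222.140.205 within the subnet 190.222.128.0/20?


Subnet network: 190.222.128.0
Test IP AND mask: 190.222.128.0
Yes, 190.222.140.205 is in 190.222.128.0/20


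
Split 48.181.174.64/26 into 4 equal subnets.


New prefix = 26 + 2 = 28
Each subnet has 16 addresses
  48.181.174.64/28
  48.181.174.80/28
  48.181.174.96/28
  48.181.174.112/28
Subnets: 48.181.174.64/28, 48.181.174.80/28, 48.181.174.96/28, 48.181.174.112/28


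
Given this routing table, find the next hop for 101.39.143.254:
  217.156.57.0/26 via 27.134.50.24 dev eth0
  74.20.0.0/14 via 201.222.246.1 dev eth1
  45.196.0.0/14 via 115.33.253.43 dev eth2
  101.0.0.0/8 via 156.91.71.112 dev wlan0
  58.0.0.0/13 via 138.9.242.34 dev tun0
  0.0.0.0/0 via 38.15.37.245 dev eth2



Longest prefix match for 101.39.143.254:
  /26 217.156.57.0: no
  /14 74.20.0.0: no
  /14 45.196.0.0: no
  /8 101.0.0.0: MATCH
  /13 58.0.0.0: no
  /0 0.0.0.0: MATCH
Selected: next-hop 156.91.71.112 via wlan0 (matched /8)


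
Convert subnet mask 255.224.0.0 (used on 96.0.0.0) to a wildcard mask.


Subnet mask: 255.224.0.0
Wildcard = 255.255.255.255 - subnet mask
255 - 255 = 0
255 - 224 = 31
255 - 0 = 255
255 - 0 = 255
Wildcard: 0.31.255.255


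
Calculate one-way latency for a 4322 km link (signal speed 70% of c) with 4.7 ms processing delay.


Speed = 0.7 * 3e5 km/s = 210000 km/s
Propagation delay = 4322 / 210000 = 0.0206 s = 20.581 ms
Processing delay = 4.7 ms
Total one-way latency = 25.281 ms


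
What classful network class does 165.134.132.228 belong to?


First octet: 165
Binary: 10100101
10xxxxxx -> Class B (128-191)
Class B, default mask 255.255.0.0 (/16)


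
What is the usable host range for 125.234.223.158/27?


Network: 125.234.223.128
Broadcast: 125.234.223.159
First usable = network + 1
Last usable = broadcast - 1
Range: 125.234.223.129 to 125.234.223.158


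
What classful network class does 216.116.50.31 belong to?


First octet: 216
Binary: 11011000
110xxxxx -> Class C (192-223)
Class C, default mask 255.255.255.0 (/24)


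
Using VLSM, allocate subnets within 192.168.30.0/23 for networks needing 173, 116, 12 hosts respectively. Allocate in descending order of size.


173 hosts -> /24 (254 usable): 192.168.30.0/24
116 hosts -> /25 (126 usable): 192.168.31.0/25
12 hosts -> /28 (14 usable): 192.168.31.128/28
Allocation: 192.168.30.0/24 (173 hosts, 254 usable); 192.168.31.0/25 (116 hosts, 126 usable); 192.168.31.128/28 (12 hosts, 14 usable)


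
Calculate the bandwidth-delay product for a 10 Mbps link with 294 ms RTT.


BDP = bandwidth * RTT
= 10 Mbps * 294 ms
= 10 * 1e6 * 294 / 1000 bits
= 2940000 bits
= 367500 bytes
= 358.8867 KB
BDP = 2940000 bits (367500 bytes)


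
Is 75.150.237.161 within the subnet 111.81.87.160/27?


Subnet network: 111.81.87.160
Test IP AND mask: 75.150.237.160
No, 75.150.237.161 is not in 111.81.87.160/27


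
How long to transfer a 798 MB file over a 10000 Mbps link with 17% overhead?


Effective throughput = 10000 * (1 - 17/100) = 8300 Mbps
File size in Mb = 798 * 8 = 6384 Mb
Time = 6384 / 8300
Time = 0.7692 seconds


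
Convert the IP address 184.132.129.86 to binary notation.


184 = 10111000
132 = 10000100
129 = 10000001
86 = 01010110
Binary: 10111000.10000100.10000001.01010110


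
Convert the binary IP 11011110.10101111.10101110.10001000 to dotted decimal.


11011110 = 222
10101111 = 175
10101110 = 174
10001000 = 136
IP: 222.175.174.136


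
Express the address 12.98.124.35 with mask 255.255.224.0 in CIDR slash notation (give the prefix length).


Binary: 11111111.11111111.11100000.00000000
Count leading 1s
Prefix: /19


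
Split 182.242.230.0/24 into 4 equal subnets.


New prefix = 24 + 2 = 26
Each subnet has 64 addresses
  182.242.230.0/26
  182.242.230.64/26
  182.242.230.128/26
  182.242.230.192/26
Subnets: 182.242.230.0/26, 182.242.230.64/26, 182.242.230.128/26, 182.242.230.192/26


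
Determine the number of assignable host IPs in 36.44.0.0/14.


Host bits = 32 - 14 = 18
Total addresses = 2^18 = 262144
Usable = total - 2 (network and broadcast)
Usable hosts: 262142


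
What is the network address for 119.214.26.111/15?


IP:   01110111.11010110.00011010.01101111
Mask: 11111111.11111110.00000000.00000000
AND operation:
Net:  01110111.11010110.00000000.00000000
Network: 119.214.0.0/15


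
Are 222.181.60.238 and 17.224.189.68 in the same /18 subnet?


Mask: 255.255.192.0
222.181.60.238 AND mask = 222.181.0.0
17.224.189.68 AND mask = 17.224.128.0
No, different subnets (222.181.0.0 vs 17.224.128.0)


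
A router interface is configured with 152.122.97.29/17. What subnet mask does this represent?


/17 means 17 network bits, 15 host bits
Binary: 11111111111111111000000000000000
Mask: 255.255.128.0


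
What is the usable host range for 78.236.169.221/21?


Network: 78.236.168.0
Broadcast: 78.236.175.255
First usable = network + 1
Last usable = broadcast - 1
Range: 78.236.168.1 to 78.236.175.254


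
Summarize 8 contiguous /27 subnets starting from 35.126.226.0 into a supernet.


Original prefix: /27
Number of subnets: 8 = 2^3
New prefix = 27 - 3 = 24
Supernet: 35.126.226.0/24


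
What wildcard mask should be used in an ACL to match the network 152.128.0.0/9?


Subnet mask: 255.128.0.0
Wildcard = 255.255.255.255 - subnet mask
255 - 255 = 0
255 - 128 = 127
255 - 0 = 255
255 - 0 = 255
Wildcard: 0.127.255.255


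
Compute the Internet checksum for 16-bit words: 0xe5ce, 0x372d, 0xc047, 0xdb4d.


Sum all words (with carry folding):
+ 0xe5ce = 0xe5ce
+ 0x372d = 0x1cfc
+ 0xc047 = 0xdd43
+ 0xdb4d = 0xb891
One's complement: ~0xb891
Checksum = 0x476e


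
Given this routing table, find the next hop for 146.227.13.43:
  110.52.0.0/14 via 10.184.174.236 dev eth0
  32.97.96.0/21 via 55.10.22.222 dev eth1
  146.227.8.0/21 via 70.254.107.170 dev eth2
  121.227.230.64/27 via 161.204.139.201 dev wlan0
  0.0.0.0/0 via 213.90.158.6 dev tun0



Longest prefix match for 146.227.13.43:
  /14 110.52.0.0: no
  /21 32.97.96.0: no
  /21 146.227.8.0: MATCH
  /27 121.227.230.64: no
  /0 0.0.0.0: MATCH
Selected: next-hop 70.254.107.170 via eth2 (matched /21)


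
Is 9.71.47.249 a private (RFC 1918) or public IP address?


RFC 1918 private ranges:
  10.0.0.0/8 (10.0.0.0 - 10.255.255.255)
  172.16.0.0/12 (172.16.0.0 - 172.31.255.255)
  192.168.0.0/16 (192.168.0.0 - 192.168.255.255)
Public (not in any RFC 1918 range)


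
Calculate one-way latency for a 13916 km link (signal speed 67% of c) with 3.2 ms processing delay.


Speed = 0.67 * 3e5 km/s = 201000 km/s
Propagation delay = 13916 / 201000 = 0.0692 s = 69.2338 ms
Processing delay = 3.2 ms
Total one-way latency = 72.4338 ms


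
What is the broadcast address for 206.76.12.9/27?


Network: 206.76.12.0/27
Host bits = 5
Set all host bits to 1:
Broadcast: 206.76.12.31


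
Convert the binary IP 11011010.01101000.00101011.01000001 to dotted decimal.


11011010 = 218
01101000 = 104
00101011 = 43
01000001 = 65
IP: 218.104.43.65


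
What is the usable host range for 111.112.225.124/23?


Network: 111.112.224.0
Broadcast: 111.112.225.255
First usable = network + 1
Last usable = broadcast - 1
Range: 111.112.224.1 to 111.112.225.254


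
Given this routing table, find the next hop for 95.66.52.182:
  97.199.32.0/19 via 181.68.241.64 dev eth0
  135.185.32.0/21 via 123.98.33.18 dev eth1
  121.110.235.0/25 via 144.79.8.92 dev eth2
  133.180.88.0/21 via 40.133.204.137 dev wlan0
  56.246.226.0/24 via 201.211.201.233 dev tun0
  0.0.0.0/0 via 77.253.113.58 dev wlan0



Longest prefix match for 95.66.52.182:
  /19 97.199.32.0: no
  /21 135.185.32.0: no
  /25 121.110.235.0: no
  /21 133.180.88.0: no
  /24 56.246.226.0: no
  /0 0.0.0.0: MATCH
Selected: next-hop 77.253.113.58 via wlan0 (matched /0)


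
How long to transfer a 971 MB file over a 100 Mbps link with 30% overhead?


Effective throughput = 100 * (1 - 30/100) = 70 Mbps
File size in Mb = 971 * 8 = 7768 Mb
Time = 7768 / 70
Time = 110.9714 seconds


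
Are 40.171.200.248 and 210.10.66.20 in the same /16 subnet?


Mask: 255.255.0.0
40.171.200.248 AND mask = 40.171.0.0
210.10.66.20 AND mask = 210.10.0.0
No, different subnets (40.171.0.0 vs 210.10.0.0)


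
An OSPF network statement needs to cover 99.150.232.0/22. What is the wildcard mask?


Subnet mask: 255.255.252.0
Wildcard = 255.255.255.255 - subnet mask
255 - 255 = 0
255 - 255 = 0
255 - 252 = 3
255 - 0 = 255
Wildcard: 0.0.3.255


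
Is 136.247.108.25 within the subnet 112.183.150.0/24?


Subnet network: 112.183.150.0
Test IP AND mask: 136.247.108.0
No, 136.247.108.25 is not in 112.183.150.0/24


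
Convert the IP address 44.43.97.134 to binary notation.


44 = 00101100
43 = 00101011
97 = 01100001
134 = 10000110
Binary: 00101100.00101011.01100001.10000110


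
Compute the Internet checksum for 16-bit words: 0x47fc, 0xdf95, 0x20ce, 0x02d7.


Sum all words (with carry folding):
+ 0x47fc = 0x47fc
+ 0xdf95 = 0x2792
+ 0x20ce = 0x4860
+ 0x02d7 = 0x4b37
One's complement: ~0x4b37
Checksum = 0xb4c8


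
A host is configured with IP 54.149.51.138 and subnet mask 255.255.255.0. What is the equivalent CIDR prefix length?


Binary: 11111111.11111111.11111111.00000000
Count leading 1s
Prefix: /24


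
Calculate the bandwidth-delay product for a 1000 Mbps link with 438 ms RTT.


BDP = bandwidth * RTT
= 1000 Mbps * 438 ms
= 1000 * 1e6 * 438 / 1000 bits
= 438000000 bits
= 54750000 bytes
= 53466.7969 KB
BDP = 438000000 bits (54750000 bytes)


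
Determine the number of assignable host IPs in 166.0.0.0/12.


Host bits = 32 - 12 = 20
Total addresses = 2^20 = 1048576
Usable = total - 2 (network and broadcast)
Usable hosts: 1048574


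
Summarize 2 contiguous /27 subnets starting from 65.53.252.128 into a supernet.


Original prefix: /27
Number of subnets: 2 = 2^1
New prefix = 27 - 1 = 26
Supernet: 65.53.252.128/26


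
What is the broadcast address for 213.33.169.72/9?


Network: 213.0.0.0/9
Host bits = 23
Set all host bits to 1:
Broadcast: 213.127.255.255


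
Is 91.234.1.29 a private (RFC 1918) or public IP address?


RFC 1918 private ranges:
  10.0.0.0/8 (10.0.0.0 - 10.255.255.255)
  172.16.0.0/12 (172.16.0.0 - 172.31.255.255)
  192.168.0.0/16 (192.168.0.0 - 192.168.255.255)
Public (not in any RFC 1918 range)


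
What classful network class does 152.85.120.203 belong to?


First octet: 152
Binary: 10011000
10xxxxxx -> Class B (128-191)
Class B, default mask 255.255.0.0 (/16)


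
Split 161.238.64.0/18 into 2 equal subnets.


New prefix = 18 + 1 = 19
Each subnet has 8192 addresses
  161.238.64.0/19
  161.238.96.0/19
Subnets: 161.238.64.0/19, 161.238.96.0/19


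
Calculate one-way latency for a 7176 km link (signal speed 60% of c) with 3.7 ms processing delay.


Speed = 0.6 * 3e5 km/s = 180000 km/s
Propagation delay = 7176 / 180000 = 0.0399 s = 39.8667 ms
Processing delay = 3.7 ms
Total one-way latency = 43.5667 ms


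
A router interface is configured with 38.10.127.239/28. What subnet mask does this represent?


/28 means 28 network bits, 4 host bits
Binary: 11111111111111111111111111110000
Mask: 255.255.255.240


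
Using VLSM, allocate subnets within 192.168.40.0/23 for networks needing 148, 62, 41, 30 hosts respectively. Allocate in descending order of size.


148 hosts -> /24 (254 usable): 192.168.40.0/24
62 hosts -> /26 (62 usable): 192.168.41.0/26
41 hosts -> /26 (62 usable): 192.168.41.64/26
30 hosts -> /27 (30 usable): 192.168.41.128/27
Allocation: 192.168.40.0/24 (148 hosts, 254 usable); 192.168.41.0/26 (62 hosts, 62 usable); 192.168.41.64/26 (41 hosts, 62 usable); 192.168.41.128/27 (30 hosts, 30 usable)


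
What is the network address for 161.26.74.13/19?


IP:   10100001.00011010.01001010.00001101
Mask: 11111111.11111111.11100000.00000000
AND operation:
Net:  10100001.00011010.01000000.00000000
Network: 161.26.64.0/19


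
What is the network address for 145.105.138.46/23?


IP:   10010001.01101001.10001010.00101110
Mask: 11111111.11111111.11111110.00000000
AND operation:
Net:  10010001.01101001.10001010.00000000
Network: 145.105.138.0/23


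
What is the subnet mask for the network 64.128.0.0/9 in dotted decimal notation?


/9 means 9 network bits, 23 host bits
Binary: 11111111100000000000000000000000
Mask: 255.128.0.0


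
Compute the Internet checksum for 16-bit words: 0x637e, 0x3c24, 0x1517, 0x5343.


Sum all words (with carry folding):
+ 0x637e = 0x637e
+ 0x3c24 = 0x9fa2
+ 0x1517 = 0xb4b9
+ 0x5343 = 0x07fd
One's complement: ~0x07fd
Checksum = 0xf802


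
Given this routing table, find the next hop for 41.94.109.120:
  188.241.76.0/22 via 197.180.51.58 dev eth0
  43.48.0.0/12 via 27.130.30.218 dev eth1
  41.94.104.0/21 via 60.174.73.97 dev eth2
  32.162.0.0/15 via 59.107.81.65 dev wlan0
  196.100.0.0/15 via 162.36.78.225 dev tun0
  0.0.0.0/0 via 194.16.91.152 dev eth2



Longest prefix match for 41.94.109.120:
  /22 188.241.76.0: no
  /12 43.48.0.0: no
  /21 41.94.104.0: MATCH
  /15 32.162.0.0: no
  /15 196.100.0.0: no
  /0 0.0.0.0: MATCH
Selected: next-hop 60.174.73.97 via eth2 (matched /21)


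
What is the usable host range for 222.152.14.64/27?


Network: 222.152.14.64
Broadcast: 222.152.14.95
First usable = network + 1
Last usable = broadcast - 1
Range: 222.152.14.65 to 222.152.14.94


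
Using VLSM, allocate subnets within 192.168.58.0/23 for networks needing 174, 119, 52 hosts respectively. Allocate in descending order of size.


174 hosts -> /24 (254 usable): 192.168.58.0/24
119 hosts -> /25 (126 usable): 192.168.59.0/25
52 hosts -> /26 (62 usable): 192.168.59.128/26
Allocation: 192.168.58.0/24 (174 hosts, 254 usable); 192.168.59.0/25 (119 hosts, 126 usable); 192.168.59.128/26 (52 hosts, 62 usable)


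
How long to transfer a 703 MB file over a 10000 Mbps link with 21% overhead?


Effective throughput = 10000 * (1 - 21/100) = 7900 Mbps
File size in Mb = 703 * 8 = 5624 Mb
Time = 5624 / 7900
Time = 0.7119 seconds


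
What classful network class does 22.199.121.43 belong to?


First octet: 22
Binary: 00010110
0xxxxxxx -> Class A (1-126)
Class A, default mask 255.0.0.0 (/8)


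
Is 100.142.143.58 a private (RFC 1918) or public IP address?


RFC 1918 private ranges:
  10.0.0.0/8 (10.0.0.0 - 10.255.255.255)
  172.16.0.0/12 (172.16.0.0 - 172.31.255.255)
  192.168.0.0/16 (192.168.0.0 - 192.168.255.255)
Public (not in any RFC 1918 range)


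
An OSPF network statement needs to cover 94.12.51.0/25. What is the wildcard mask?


Subnet mask: 255.255.255.128
Wildcard = 255.255.255.255 - subnet mask
255 - 255 = 0
255 - 255 = 0
255 - 255 = 0
255 - 128 = 127
Wildcard: 0.0.0.127


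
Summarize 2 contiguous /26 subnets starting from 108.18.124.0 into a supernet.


Original prefix: /26
Number of subnets: 2 = 2^1
New prefix = 26 - 1 = 25
Supernet: 108.18.124.0/25


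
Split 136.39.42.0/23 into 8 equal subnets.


New prefix = 23 + 3 = 26
Each subnet has 64 addresses
  136.39.42.0/26
  136.39.42.64/26
  136.39.42.128/26
  136.39.42.192/26
  136.39.43.0/26
  136.39.43.64/26
  136.39.43.128/26
  136.39.43.192/26
Subnets: 136.39.42.0/26, 136.39.42.64/26, 136.39.42.128/26, 136.39.42.192/26, 136.39.43.0/26, 136.39.43.64/26, 136.39.43.128/26, 136.39.43.192/26


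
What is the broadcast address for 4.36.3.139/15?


Network: 4.36.0.0/15
Host bits = 17
Set all host bits to 1:
Broadcast: 4.37.255.255


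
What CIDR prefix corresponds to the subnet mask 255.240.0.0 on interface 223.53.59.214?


Binary: 11111111.11110000.00000000.00000000
Count leading 1s
Prefix: /12


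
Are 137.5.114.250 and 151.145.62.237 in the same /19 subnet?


Mask: 255.255.224.0
137.5.114.250 AND mask = 137.5.96.0
151.145.62.237 AND mask = 151.145.32.0
No, different subnets (137.5.96.0 vs 151.145.32.0)


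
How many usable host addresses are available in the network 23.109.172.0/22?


Host bits = 32 - 22 = 10
Total addresses = 2^10 = 1024
Usable = total - 2 (network and broadcast)
Usable hosts: 1022


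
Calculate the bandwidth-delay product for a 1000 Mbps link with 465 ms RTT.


BDP = bandwidth * RTT
= 1000 Mbps * 465 ms
= 1000 * 1e6 * 465 / 1000 bits
= 465000000 bits
= 58125000 bytes
= 56762.6953 KB
BDP = 465000000 bits (58125000 bytes)


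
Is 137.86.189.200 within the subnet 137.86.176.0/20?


Subnet network: 137.86.176.0
Test IP AND mask: 137.86.176.0
Yes, 137.86.189.200 is in 137.86.176.0/20


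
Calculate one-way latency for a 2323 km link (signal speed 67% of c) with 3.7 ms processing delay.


Speed = 0.67 * 3e5 km/s = 201000 km/s
Propagation delay = 2323 / 201000 = 0.0116 s = 11.5572 ms
Processing delay = 3.7 ms
Total one-way latency = 15.2572 ms


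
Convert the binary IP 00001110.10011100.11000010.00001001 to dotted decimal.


00001110 = 14
10011100 = 156
11000010 = 194
00001001 = 9
IP: 14.156.194.9


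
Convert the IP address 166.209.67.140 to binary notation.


166 = 10100110
209 = 11010001
67 = 01000011
140 = 10001100
Binary: 10100110.11010001.01000011.10001100


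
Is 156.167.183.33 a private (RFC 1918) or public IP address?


RFC 1918 private ranges:
  10.0.0.0/8 (10.0.0.0 - 10.255.255.255)
  172.16.0.0/12 (172.16.0.0 - 172.31.255.255)
  192.168.0.0/16 (192.168.0.0 - 192.168.255.255)
Public (not in any RFC 1918 range)


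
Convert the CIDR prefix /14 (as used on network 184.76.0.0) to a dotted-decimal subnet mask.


/14 means 14 network bits, 18 host bits
Binary: 11111111111111000000000000000000
Mask: 255.252.0.0


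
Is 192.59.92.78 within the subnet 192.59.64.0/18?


Subnet network: 192.59.64.0
Test IP AND mask: 192.59.64.0
Yes, 192.59.92.78 is in 192.59.64.0/18


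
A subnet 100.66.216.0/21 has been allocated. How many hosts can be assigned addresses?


Host bits = 32 - 21 = 11
Total addresses = 2^11 = 2048
Usable = total - 2 (network and broadcast)
Usable hosts: 2046


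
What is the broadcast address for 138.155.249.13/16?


Network: 138.155.0.0/16
Host bits = 16
Set all host bits to 1:
Broadcast: 138.155.255.255


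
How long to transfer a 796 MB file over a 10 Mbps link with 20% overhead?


Effective throughput = 10 * (1 - 20/100) = 8 Mbps
File size in Mb = 796 * 8 = 6368 Mb
Time = 6368 / 8
Time = 796 seconds


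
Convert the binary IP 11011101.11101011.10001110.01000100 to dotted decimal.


11011101 = 221
11101011 = 235
10001110 = 142
01000100 = 68
IP: 221.235.142.68


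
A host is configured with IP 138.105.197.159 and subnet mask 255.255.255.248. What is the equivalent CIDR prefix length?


Binary: 11111111.11111111.11111111.11111000
Count leading 1s
Prefix: /29


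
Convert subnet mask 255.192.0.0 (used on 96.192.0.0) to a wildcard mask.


Subnet mask: 255.192.0.0
Wildcard = 255.255.255.255 - subnet mask
255 - 255 = 0
255 - 192 = 63
255 - 0 = 255
255 - 0 = 255
Wildcard: 0.63.255.255


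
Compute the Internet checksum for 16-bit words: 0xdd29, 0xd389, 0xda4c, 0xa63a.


Sum all words (with carry folding):
+ 0xdd29 = 0xdd29
+ 0xd389 = 0xb0b3
+ 0xda4c = 0x8b00
+ 0xa63a = 0x313b
One's complement: ~0x313b
Checksum = 0xcec4


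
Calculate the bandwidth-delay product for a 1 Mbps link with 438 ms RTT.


BDP = bandwidth * RTT
= 1 Mbps * 438 ms
= 1 * 1e6 * 438 / 1000 bits
= 438000 bits
= 54750 bytes
= 53.4668 KB
BDP = 438000 bits (54750 bytes)


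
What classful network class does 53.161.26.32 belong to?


First octet: 53
Binary: 00110101
0xxxxxxx -> Class A (1-126)
Class A, default mask 255.0.0.0 (/8)


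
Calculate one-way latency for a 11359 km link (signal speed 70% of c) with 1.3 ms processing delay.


Speed = 0.7 * 3e5 km/s = 210000 km/s
Propagation delay = 11359 / 210000 = 0.0541 s = 54.0905 ms
Processing delay = 1.3 ms
Total one-way latency = 55.3905 ms


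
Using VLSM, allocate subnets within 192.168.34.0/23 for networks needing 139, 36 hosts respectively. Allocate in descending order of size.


139 hosts -> /24 (254 usable): 192.168.34.0/24
36 hosts -> /26 (62 usable): 192.168.35.0/26
Allocation: 192.168.34.0/24 (139 hosts, 254 usable); 192.168.35.0/26 (36 hosts, 62 usable)


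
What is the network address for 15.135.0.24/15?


IP:   00001111.10000111.00000000.00011000
Mask: 11111111.11111110.00000000.00000000
AND operation:
Net:  00001111.10000110.00000000.00000000
Network: 15.134.0.0/15


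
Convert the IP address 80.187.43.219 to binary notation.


80 = 01010000
187 = 10111011
43 = 00101011
219 = 11011011
Binary: 01010000.10111011.00101011.11011011


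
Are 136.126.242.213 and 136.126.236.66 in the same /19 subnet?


Mask: 255.255.224.0
136.126.242.213 AND mask = 136.126.224.0
136.126.236.66 AND mask = 136.126.224.0
Yes, same subnet (136.126.224.0)


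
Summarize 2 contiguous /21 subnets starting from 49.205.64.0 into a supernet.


Original prefix: /21
Number of subnets: 2 = 2^1
New prefix = 21 - 1 = 20
Supernet: 49.205.64.0/20


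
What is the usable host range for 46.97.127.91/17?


Network: 46.97.0.0
Broadcast: 46.97.127.255
First usable = network + 1
Last usable = broadcast - 1
Range: 46.97.0.1 to 46.97.127.254


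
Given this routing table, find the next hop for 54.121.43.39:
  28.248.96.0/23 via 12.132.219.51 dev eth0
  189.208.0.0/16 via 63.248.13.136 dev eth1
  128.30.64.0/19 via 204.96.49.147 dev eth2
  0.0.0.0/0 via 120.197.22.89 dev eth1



Longest prefix match for 54.121.43.39:
  /23 28.248.96.0: no
  /16 189.208.0.0: no
  /19 128.30.64.0: no
  /0 0.0.0.0: MATCH
Selected: next-hop 120.197.22.89 via eth1 (matched /0)


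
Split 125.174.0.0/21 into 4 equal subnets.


New prefix = 21 + 2 = 23
Each subnet has 512 addresses
  125.174.0.0/23
  125.174.2.0/23
  125.174.4.0/23
  125.174.6.0/23
Subnets: 125.174.0.0/23, 125.174.2.0/23, 125.174.4.0/23, 125.174.6.0/23


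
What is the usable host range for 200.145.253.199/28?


Network: 200.145.253.192
Broadcast: 200.145.253.207
First usable = network + 1
Last usable = broadcast - 1
Range: 200.145.253.193 to 200.145.253.206


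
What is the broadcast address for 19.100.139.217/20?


Network: 19.100.128.0/20
Host bits = 12
Set all host bits to 1:
Broadcast: 19.100.143.255


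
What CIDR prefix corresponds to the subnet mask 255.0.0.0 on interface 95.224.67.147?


Binary: 11111111.00000000.00000000.00000000
Count leading 1s
Prefix: /8


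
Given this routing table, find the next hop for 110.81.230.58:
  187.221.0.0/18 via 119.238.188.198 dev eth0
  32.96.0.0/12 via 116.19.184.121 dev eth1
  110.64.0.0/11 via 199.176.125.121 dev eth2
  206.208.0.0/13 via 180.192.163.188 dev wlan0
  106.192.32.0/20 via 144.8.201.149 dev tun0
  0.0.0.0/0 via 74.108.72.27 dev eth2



Longest prefix match for 110.81.230.58:
  /18 187.221.0.0: no
  /12 32.96.0.0: no
  /11 110.64.0.0: MATCH
  /13 206.208.0.0: no
  /20 106.192.32.0: no
  /0 0.0.0.0: MATCH
Selected: next-hop 199.176.125.121 via eth2 (matched /11)


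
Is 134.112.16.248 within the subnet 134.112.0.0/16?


Subnet network: 134.112.0.0
Test IP AND mask: 134.112.0.0
Yes, 134.112.16.248 is in 134.112.0.0/16


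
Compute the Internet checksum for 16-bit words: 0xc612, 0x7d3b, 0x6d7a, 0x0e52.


Sum all words (with carry folding):
+ 0xc612 = 0xc612
+ 0x7d3b = 0x434e
+ 0x6d7a = 0xb0c8
+ 0x0e52 = 0xbf1a
One's complement: ~0xbf1a
Checksum = 0x40e5


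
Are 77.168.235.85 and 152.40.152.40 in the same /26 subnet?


Mask: 255.255.255.192
77.168.235.85 AND mask = 77.168.235.64
152.40.152.40 AND mask = 152.40.152.0
No, different subnets (77.168.235.64 vs 152.40.152.0)
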